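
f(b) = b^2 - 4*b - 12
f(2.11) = -15.99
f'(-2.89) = -9.78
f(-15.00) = 273.00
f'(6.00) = 8.00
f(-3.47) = 13.92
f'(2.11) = 0.22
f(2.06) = -16.00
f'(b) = 2*b - 4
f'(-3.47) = -10.94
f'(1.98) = -0.04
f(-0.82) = -8.05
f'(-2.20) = -8.40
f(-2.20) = 1.64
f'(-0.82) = -5.64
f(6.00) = 0.00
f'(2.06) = 0.12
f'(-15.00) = -34.00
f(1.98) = -16.00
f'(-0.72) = -5.44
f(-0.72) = -8.60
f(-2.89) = 7.91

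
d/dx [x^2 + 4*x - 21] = 2*x + 4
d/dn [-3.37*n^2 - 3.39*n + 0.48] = -6.74*n - 3.39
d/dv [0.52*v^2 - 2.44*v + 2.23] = 1.04*v - 2.44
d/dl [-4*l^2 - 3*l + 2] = -8*l - 3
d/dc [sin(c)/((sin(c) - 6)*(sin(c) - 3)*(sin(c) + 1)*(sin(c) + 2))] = (-3*sin(c)^4 + 12*sin(c)^3 + 7*sin(c)^2 + 36)*cos(c)/((sin(c) - 6)^2*(sin(c) - 3)^2*(sin(c) + 1)^2*(sin(c) + 2)^2)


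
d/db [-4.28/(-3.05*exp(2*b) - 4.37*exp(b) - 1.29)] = (-26.108*exp(b) - 18.7036)*exp(b)/(3.05*exp(2*b) + 4.37*exp(b) + 1.29)^2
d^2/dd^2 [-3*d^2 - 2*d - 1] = -6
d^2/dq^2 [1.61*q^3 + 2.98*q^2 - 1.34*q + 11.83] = 9.66*q + 5.96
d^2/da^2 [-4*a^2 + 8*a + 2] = -8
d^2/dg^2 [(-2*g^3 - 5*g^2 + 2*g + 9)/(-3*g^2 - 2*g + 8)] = 2*(8*g^3 + 21*g^2 + 78*g + 36)/(27*g^6 + 54*g^5 - 180*g^4 - 280*g^3 + 480*g^2 + 384*g - 512)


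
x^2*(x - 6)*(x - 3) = x^4 - 9*x^3 + 18*x^2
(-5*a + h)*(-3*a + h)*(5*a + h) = 75*a^3 - 25*a^2*h - 3*a*h^2 + h^3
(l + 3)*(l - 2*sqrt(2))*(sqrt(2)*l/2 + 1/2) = sqrt(2)*l^3/2 - 3*l^2/2 + 3*sqrt(2)*l^2/2 - 9*l/2 - sqrt(2)*l - 3*sqrt(2)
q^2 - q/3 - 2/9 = (q - 2/3)*(q + 1/3)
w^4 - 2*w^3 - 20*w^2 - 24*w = w*(w - 6)*(w + 2)^2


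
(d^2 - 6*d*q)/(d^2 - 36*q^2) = d/(d + 6*q)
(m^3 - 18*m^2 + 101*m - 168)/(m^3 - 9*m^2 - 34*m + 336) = (m - 3)/(m + 6)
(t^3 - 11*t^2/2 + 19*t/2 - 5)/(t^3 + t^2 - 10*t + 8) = (t - 5/2)/(t + 4)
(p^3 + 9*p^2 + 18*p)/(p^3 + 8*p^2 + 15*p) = (p + 6)/(p + 5)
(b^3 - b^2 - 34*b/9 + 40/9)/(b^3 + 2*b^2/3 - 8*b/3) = (b - 5/3)/b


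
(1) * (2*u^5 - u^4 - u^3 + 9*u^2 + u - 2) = 2*u^5 - u^4 - u^3 + 9*u^2 + u - 2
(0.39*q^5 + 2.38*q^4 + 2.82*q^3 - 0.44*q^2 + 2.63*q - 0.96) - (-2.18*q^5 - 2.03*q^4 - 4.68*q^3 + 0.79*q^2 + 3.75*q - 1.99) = 2.57*q^5 + 4.41*q^4 + 7.5*q^3 - 1.23*q^2 - 1.12*q + 1.03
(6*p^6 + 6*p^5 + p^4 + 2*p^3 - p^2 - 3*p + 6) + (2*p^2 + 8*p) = 6*p^6 + 6*p^5 + p^4 + 2*p^3 + p^2 + 5*p + 6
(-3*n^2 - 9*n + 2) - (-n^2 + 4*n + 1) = -2*n^2 - 13*n + 1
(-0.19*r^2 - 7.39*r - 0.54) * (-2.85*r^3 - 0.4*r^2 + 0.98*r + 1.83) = 0.5415*r^5 + 21.1375*r^4 + 4.3088*r^3 - 7.3739*r^2 - 14.0529*r - 0.9882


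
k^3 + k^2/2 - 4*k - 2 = (k - 2)*(k + 1/2)*(k + 2)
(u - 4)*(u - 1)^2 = u^3 - 6*u^2 + 9*u - 4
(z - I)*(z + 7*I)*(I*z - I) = I*z^3 - 6*z^2 - I*z^2 + 6*z + 7*I*z - 7*I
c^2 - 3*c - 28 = (c - 7)*(c + 4)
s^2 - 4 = (s - 2)*(s + 2)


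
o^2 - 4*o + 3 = (o - 3)*(o - 1)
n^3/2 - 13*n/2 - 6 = (n/2 + 1/2)*(n - 4)*(n + 3)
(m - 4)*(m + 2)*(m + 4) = m^3 + 2*m^2 - 16*m - 32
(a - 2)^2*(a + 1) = a^3 - 3*a^2 + 4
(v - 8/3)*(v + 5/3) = v^2 - v - 40/9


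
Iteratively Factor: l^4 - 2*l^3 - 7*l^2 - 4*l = (l - 4)*(l^3 + 2*l^2 + l) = (l - 4)*(l + 1)*(l^2 + l) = l*(l - 4)*(l + 1)*(l + 1)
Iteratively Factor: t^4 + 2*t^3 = (t)*(t^3 + 2*t^2) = t^2*(t^2 + 2*t) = t^3*(t + 2)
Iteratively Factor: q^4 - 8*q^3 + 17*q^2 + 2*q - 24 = (q - 2)*(q^3 - 6*q^2 + 5*q + 12) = (q - 3)*(q - 2)*(q^2 - 3*q - 4) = (q - 3)*(q - 2)*(q + 1)*(q - 4)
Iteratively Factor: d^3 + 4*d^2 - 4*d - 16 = (d - 2)*(d^2 + 6*d + 8) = (d - 2)*(d + 2)*(d + 4)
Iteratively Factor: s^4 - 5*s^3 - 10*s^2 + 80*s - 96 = (s - 3)*(s^3 - 2*s^2 - 16*s + 32) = (s - 3)*(s - 2)*(s^2 - 16) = (s - 3)*(s - 2)*(s + 4)*(s - 4)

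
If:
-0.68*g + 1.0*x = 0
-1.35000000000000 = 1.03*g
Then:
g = -1.31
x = -0.89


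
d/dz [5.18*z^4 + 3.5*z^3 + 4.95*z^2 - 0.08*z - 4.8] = 20.72*z^3 + 10.5*z^2 + 9.9*z - 0.08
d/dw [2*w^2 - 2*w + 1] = 4*w - 2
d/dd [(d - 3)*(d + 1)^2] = (d + 1)*(3*d - 5)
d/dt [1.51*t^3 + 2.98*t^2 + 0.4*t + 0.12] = 4.53*t^2 + 5.96*t + 0.4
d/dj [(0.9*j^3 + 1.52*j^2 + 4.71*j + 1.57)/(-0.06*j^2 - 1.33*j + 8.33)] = (-0.054*j^4 - 2.394*j^3 + 20.752*j^2 + 25.5116*j + 41.3224)/(0.0036*j^4 + 0.1596*j^3 + 0.7693*j^2 - 22.1578*j + 69.3889)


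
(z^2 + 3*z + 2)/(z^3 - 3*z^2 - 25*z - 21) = (z + 2)/(z^2 - 4*z - 21)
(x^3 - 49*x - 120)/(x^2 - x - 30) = (x^2 - 5*x - 24)/(x - 6)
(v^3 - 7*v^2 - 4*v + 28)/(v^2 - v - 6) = (v^2 - 9*v + 14)/(v - 3)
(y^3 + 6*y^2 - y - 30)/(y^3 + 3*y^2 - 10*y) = (y + 3)/y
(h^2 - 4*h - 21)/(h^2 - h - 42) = (h + 3)/(h + 6)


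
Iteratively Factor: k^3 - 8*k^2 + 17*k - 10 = (k - 1)*(k^2 - 7*k + 10) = (k - 2)*(k - 1)*(k - 5)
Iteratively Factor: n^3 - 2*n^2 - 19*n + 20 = (n - 1)*(n^2 - n - 20) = (n - 1)*(n + 4)*(n - 5)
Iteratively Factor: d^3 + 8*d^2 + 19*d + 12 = (d + 1)*(d^2 + 7*d + 12) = (d + 1)*(d + 4)*(d + 3)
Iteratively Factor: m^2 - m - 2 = (m + 1)*(m - 2)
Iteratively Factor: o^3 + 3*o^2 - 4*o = (o + 4)*(o^2 - o) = (o - 1)*(o + 4)*(o)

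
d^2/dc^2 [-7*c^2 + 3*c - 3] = -14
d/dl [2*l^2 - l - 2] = 4*l - 1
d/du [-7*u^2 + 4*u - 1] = 4 - 14*u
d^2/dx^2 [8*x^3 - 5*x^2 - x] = 48*x - 10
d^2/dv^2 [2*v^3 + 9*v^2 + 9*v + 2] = 12*v + 18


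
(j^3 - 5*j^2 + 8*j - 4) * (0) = 0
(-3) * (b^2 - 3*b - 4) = -3*b^2 + 9*b + 12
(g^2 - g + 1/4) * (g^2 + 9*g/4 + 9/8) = g^4 + 5*g^3/4 - 7*g^2/8 - 9*g/16 + 9/32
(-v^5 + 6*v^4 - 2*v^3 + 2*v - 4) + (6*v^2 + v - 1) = -v^5 + 6*v^4 - 2*v^3 + 6*v^2 + 3*v - 5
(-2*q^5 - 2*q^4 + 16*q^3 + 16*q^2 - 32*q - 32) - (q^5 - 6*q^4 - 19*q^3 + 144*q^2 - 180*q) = -3*q^5 + 4*q^4 + 35*q^3 - 128*q^2 + 148*q - 32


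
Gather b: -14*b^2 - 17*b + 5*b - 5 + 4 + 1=-14*b^2 - 12*b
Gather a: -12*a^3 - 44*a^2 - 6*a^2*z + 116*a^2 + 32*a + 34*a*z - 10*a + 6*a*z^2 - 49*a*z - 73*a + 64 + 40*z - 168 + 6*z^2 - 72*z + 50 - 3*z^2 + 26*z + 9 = -12*a^3 + a^2*(72 - 6*z) + a*(6*z^2 - 15*z - 51) + 3*z^2 - 6*z - 45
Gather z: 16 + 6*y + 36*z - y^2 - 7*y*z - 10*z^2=-y^2 + 6*y - 10*z^2 + z*(36 - 7*y) + 16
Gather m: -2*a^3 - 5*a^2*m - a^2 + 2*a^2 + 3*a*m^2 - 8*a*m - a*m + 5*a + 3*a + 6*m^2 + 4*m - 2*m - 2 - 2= -2*a^3 + a^2 + 8*a + m^2*(3*a + 6) + m*(-5*a^2 - 9*a + 2) - 4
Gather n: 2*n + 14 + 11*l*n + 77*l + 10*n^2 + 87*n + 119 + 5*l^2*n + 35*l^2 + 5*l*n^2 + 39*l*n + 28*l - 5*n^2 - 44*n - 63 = 35*l^2 + 105*l + n^2*(5*l + 5) + n*(5*l^2 + 50*l + 45) + 70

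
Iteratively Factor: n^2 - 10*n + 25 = (n - 5)*(n - 5)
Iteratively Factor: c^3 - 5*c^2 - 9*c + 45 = (c - 3)*(c^2 - 2*c - 15) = (c - 3)*(c + 3)*(c - 5)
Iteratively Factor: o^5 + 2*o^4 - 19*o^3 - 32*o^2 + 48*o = (o + 4)*(o^4 - 2*o^3 - 11*o^2 + 12*o) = (o - 1)*(o + 4)*(o^3 - o^2 - 12*o) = o*(o - 1)*(o + 4)*(o^2 - o - 12) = o*(o - 4)*(o - 1)*(o + 4)*(o + 3)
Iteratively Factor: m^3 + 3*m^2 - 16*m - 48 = (m + 4)*(m^2 - m - 12) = (m - 4)*(m + 4)*(m + 3)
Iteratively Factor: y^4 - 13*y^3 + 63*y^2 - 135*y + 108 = (y - 4)*(y^3 - 9*y^2 + 27*y - 27) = (y - 4)*(y - 3)*(y^2 - 6*y + 9) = (y - 4)*(y - 3)^2*(y - 3)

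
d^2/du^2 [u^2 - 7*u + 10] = 2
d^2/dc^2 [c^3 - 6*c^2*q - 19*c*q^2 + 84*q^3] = 6*c - 12*q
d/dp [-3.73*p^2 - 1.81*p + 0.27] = -7.46*p - 1.81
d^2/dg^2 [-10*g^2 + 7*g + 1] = -20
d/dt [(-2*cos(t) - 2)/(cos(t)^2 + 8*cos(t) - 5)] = 2*(sin(t)^2 - 2*cos(t) - 14)*sin(t)/(cos(t)^2 + 8*cos(t) - 5)^2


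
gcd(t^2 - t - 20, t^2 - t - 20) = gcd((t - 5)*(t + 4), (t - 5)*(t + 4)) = t^2 - t - 20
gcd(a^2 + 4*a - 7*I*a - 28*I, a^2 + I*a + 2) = 1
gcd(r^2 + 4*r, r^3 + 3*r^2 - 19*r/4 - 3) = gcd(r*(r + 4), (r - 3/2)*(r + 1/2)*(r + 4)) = r + 4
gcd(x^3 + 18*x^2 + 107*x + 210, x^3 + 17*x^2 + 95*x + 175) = x^2 + 12*x + 35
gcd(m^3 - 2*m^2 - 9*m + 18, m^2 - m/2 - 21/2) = m + 3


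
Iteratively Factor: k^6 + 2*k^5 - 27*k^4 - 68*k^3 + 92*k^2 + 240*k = (k - 5)*(k^5 + 7*k^4 + 8*k^3 - 28*k^2 - 48*k) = k*(k - 5)*(k^4 + 7*k^3 + 8*k^2 - 28*k - 48) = k*(k - 5)*(k + 4)*(k^3 + 3*k^2 - 4*k - 12) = k*(k - 5)*(k + 3)*(k + 4)*(k^2 - 4) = k*(k - 5)*(k + 2)*(k + 3)*(k + 4)*(k - 2)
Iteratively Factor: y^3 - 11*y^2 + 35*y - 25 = (y - 1)*(y^2 - 10*y + 25) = (y - 5)*(y - 1)*(y - 5)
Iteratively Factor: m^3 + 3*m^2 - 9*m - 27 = (m - 3)*(m^2 + 6*m + 9) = (m - 3)*(m + 3)*(m + 3)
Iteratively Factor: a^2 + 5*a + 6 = (a + 3)*(a + 2)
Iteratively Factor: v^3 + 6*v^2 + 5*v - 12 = (v + 3)*(v^2 + 3*v - 4) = (v - 1)*(v + 3)*(v + 4)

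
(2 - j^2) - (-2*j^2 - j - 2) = j^2 + j + 4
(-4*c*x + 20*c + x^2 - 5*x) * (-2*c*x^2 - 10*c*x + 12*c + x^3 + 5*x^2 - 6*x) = 8*c^2*x^3 - 248*c^2*x + 240*c^2 - 6*c*x^4 + 186*c*x^2 - 180*c*x + x^5 - 31*x^3 + 30*x^2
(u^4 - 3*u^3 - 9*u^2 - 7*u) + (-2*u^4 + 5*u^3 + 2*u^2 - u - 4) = -u^4 + 2*u^3 - 7*u^2 - 8*u - 4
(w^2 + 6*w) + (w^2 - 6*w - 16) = 2*w^2 - 16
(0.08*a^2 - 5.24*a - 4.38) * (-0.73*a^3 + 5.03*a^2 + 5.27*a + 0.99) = -0.0584*a^5 + 4.2276*a^4 - 22.7382*a^3 - 49.567*a^2 - 28.2702*a - 4.3362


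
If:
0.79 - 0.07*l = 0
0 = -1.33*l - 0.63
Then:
No Solution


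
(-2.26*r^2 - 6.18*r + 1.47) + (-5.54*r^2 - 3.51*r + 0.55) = -7.8*r^2 - 9.69*r + 2.02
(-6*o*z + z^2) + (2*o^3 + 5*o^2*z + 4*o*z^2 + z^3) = 2*o^3 + 5*o^2*z + 4*o*z^2 - 6*o*z + z^3 + z^2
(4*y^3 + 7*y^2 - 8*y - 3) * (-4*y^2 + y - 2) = -16*y^5 - 24*y^4 + 31*y^3 - 10*y^2 + 13*y + 6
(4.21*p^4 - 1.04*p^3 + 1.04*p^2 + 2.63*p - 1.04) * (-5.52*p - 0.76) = -23.2392*p^5 + 2.5412*p^4 - 4.9504*p^3 - 15.308*p^2 + 3.742*p + 0.7904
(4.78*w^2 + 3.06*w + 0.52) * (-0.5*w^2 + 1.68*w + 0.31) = -2.39*w^4 + 6.5004*w^3 + 6.3626*w^2 + 1.8222*w + 0.1612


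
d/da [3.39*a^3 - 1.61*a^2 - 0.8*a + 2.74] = 10.17*a^2 - 3.22*a - 0.8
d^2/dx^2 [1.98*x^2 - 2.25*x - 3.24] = 3.96000000000000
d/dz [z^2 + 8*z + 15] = 2*z + 8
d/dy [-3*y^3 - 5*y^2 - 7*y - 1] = -9*y^2 - 10*y - 7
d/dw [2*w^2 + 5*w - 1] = 4*w + 5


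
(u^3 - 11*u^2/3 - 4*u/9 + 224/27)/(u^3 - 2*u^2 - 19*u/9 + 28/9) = (u - 8/3)/(u - 1)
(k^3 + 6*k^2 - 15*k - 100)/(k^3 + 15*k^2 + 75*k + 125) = (k - 4)/(k + 5)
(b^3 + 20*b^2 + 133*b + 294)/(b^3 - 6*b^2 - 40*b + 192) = (b^2 + 14*b + 49)/(b^2 - 12*b + 32)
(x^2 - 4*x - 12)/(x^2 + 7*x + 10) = (x - 6)/(x + 5)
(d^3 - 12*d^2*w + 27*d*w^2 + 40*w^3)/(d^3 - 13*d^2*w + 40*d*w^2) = (d + w)/d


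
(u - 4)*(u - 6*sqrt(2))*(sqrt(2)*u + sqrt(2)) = sqrt(2)*u^3 - 12*u^2 - 3*sqrt(2)*u^2 - 4*sqrt(2)*u + 36*u + 48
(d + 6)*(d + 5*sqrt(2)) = d^2 + 6*d + 5*sqrt(2)*d + 30*sqrt(2)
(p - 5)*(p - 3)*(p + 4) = p^3 - 4*p^2 - 17*p + 60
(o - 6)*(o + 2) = o^2 - 4*o - 12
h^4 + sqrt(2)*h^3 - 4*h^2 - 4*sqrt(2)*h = h*(h - 2)*(h + 2)*(h + sqrt(2))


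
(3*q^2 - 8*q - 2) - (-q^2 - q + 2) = 4*q^2 - 7*q - 4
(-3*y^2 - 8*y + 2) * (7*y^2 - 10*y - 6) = -21*y^4 - 26*y^3 + 112*y^2 + 28*y - 12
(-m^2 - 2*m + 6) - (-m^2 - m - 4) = 10 - m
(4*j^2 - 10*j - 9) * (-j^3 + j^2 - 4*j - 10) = -4*j^5 + 14*j^4 - 17*j^3 - 9*j^2 + 136*j + 90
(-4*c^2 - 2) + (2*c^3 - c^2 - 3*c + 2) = 2*c^3 - 5*c^2 - 3*c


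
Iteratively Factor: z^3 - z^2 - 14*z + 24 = (z - 3)*(z^2 + 2*z - 8) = (z - 3)*(z - 2)*(z + 4)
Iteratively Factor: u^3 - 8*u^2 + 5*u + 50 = (u + 2)*(u^2 - 10*u + 25) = (u - 5)*(u + 2)*(u - 5)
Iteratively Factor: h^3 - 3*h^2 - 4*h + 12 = (h - 3)*(h^2 - 4) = (h - 3)*(h - 2)*(h + 2)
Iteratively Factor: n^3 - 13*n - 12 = (n + 3)*(n^2 - 3*n - 4) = (n - 4)*(n + 3)*(n + 1)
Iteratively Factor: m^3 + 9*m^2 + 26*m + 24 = (m + 3)*(m^2 + 6*m + 8) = (m + 3)*(m + 4)*(m + 2)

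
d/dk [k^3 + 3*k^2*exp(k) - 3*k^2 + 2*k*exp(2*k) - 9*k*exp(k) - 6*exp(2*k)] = 3*k^2*exp(k) + 3*k^2 + 4*k*exp(2*k) - 3*k*exp(k) - 6*k - 10*exp(2*k) - 9*exp(k)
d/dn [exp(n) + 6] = exp(n)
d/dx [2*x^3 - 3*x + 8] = 6*x^2 - 3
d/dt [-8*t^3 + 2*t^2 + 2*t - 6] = -24*t^2 + 4*t + 2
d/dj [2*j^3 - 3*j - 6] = 6*j^2 - 3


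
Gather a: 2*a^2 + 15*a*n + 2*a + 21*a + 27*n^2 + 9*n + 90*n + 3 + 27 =2*a^2 + a*(15*n + 23) + 27*n^2 + 99*n + 30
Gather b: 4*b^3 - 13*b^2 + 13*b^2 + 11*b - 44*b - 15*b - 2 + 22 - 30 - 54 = 4*b^3 - 48*b - 64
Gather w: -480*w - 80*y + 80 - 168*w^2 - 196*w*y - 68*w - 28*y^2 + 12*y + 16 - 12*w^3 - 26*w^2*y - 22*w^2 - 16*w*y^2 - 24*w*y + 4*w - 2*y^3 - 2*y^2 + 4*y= -12*w^3 + w^2*(-26*y - 190) + w*(-16*y^2 - 220*y - 544) - 2*y^3 - 30*y^2 - 64*y + 96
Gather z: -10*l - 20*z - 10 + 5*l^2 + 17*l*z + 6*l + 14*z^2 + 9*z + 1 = 5*l^2 - 4*l + 14*z^2 + z*(17*l - 11) - 9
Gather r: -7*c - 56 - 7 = -7*c - 63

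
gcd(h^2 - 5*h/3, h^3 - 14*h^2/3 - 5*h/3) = h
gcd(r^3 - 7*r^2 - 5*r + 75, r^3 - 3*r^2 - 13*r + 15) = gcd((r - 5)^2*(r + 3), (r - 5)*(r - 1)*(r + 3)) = r^2 - 2*r - 15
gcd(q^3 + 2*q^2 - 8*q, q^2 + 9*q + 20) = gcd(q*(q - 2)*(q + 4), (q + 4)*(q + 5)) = q + 4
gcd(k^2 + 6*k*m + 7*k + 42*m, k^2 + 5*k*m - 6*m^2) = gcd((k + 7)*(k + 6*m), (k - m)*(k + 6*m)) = k + 6*m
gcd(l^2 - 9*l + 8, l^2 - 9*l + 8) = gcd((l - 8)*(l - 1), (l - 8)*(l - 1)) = l^2 - 9*l + 8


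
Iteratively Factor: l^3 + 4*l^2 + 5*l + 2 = (l + 1)*(l^2 + 3*l + 2) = (l + 1)^2*(l + 2)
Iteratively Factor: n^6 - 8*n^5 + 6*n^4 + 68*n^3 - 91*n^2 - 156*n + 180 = (n - 3)*(n^5 - 5*n^4 - 9*n^3 + 41*n^2 + 32*n - 60) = (n - 5)*(n - 3)*(n^4 - 9*n^2 - 4*n + 12) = (n - 5)*(n - 3)*(n + 2)*(n^3 - 2*n^2 - 5*n + 6) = (n - 5)*(n - 3)^2*(n + 2)*(n^2 + n - 2) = (n - 5)*(n - 3)^2*(n - 1)*(n + 2)*(n + 2)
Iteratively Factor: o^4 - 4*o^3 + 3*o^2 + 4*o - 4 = (o - 2)*(o^3 - 2*o^2 - o + 2) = (o - 2)*(o + 1)*(o^2 - 3*o + 2) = (o - 2)^2*(o + 1)*(o - 1)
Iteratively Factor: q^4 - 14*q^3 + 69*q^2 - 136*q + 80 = (q - 4)*(q^3 - 10*q^2 + 29*q - 20) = (q - 5)*(q - 4)*(q^2 - 5*q + 4) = (q - 5)*(q - 4)^2*(q - 1)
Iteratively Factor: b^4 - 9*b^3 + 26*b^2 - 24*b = (b)*(b^3 - 9*b^2 + 26*b - 24) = b*(b - 2)*(b^2 - 7*b + 12) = b*(b - 3)*(b - 2)*(b - 4)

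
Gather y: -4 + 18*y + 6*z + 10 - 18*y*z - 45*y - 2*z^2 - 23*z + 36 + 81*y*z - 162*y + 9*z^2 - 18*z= y*(63*z - 189) + 7*z^2 - 35*z + 42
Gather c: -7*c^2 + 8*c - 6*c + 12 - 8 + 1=-7*c^2 + 2*c + 5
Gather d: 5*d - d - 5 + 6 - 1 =4*d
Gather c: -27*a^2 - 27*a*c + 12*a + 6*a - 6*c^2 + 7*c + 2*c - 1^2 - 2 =-27*a^2 + 18*a - 6*c^2 + c*(9 - 27*a) - 3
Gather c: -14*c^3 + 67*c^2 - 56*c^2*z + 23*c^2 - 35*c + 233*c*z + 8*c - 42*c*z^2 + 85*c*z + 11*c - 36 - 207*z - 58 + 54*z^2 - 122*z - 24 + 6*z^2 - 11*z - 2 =-14*c^3 + c^2*(90 - 56*z) + c*(-42*z^2 + 318*z - 16) + 60*z^2 - 340*z - 120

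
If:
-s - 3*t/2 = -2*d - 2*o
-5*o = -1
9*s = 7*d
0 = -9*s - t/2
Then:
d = -9/500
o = 1/5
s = -7/500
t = 63/250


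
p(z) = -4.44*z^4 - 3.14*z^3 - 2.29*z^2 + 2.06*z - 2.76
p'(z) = -17.76*z^3 - 9.42*z^2 - 4.58*z + 2.06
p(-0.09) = -2.96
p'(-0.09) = 2.41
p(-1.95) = -56.40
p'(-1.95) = 106.86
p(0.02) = -2.72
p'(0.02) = 1.96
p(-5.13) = -2724.73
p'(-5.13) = 2175.35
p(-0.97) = -7.98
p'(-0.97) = 13.85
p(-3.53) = -589.86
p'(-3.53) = 682.05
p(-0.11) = -3.01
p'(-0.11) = 2.47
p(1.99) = -102.10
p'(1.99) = -184.32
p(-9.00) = -27048.57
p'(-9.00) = 12227.30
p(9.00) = -31589.61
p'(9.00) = -13749.22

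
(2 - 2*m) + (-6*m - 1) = 1 - 8*m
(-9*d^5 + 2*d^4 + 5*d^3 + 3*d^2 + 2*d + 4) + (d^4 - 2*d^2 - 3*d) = -9*d^5 + 3*d^4 + 5*d^3 + d^2 - d + 4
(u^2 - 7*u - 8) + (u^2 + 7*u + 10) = 2*u^2 + 2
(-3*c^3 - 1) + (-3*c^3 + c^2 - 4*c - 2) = -6*c^3 + c^2 - 4*c - 3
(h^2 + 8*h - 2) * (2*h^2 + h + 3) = 2*h^4 + 17*h^3 + 7*h^2 + 22*h - 6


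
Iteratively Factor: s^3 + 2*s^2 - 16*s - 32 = (s - 4)*(s^2 + 6*s + 8) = (s - 4)*(s + 2)*(s + 4)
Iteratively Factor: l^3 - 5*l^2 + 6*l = (l - 2)*(l^2 - 3*l) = l*(l - 2)*(l - 3)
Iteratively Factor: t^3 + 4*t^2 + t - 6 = (t + 2)*(t^2 + 2*t - 3) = (t - 1)*(t + 2)*(t + 3)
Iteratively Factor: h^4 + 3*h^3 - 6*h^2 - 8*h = (h)*(h^3 + 3*h^2 - 6*h - 8) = h*(h + 1)*(h^2 + 2*h - 8) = h*(h + 1)*(h + 4)*(h - 2)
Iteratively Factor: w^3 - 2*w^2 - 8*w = (w)*(w^2 - 2*w - 8) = w*(w + 2)*(w - 4)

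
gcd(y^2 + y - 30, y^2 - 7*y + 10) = y - 5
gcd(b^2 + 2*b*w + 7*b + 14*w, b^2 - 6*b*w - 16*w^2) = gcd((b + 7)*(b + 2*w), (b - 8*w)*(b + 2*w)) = b + 2*w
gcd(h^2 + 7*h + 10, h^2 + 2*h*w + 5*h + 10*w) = h + 5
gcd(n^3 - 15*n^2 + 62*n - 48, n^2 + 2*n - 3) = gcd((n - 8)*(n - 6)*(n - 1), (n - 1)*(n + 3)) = n - 1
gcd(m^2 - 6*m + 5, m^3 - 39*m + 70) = m - 5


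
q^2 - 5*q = q*(q - 5)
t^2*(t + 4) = t^3 + 4*t^2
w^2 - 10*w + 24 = (w - 6)*(w - 4)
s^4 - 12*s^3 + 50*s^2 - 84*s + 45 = (s - 5)*(s - 3)^2*(s - 1)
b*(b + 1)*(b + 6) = b^3 + 7*b^2 + 6*b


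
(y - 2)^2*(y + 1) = y^3 - 3*y^2 + 4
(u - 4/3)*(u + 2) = u^2 + 2*u/3 - 8/3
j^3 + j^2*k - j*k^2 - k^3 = (j - k)*(j + k)^2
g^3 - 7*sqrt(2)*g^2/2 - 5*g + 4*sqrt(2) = (g - 4*sqrt(2))*(g - sqrt(2)/2)*(g + sqrt(2))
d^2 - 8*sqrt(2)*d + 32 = (d - 4*sqrt(2))^2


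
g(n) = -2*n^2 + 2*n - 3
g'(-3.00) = 14.00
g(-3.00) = -27.00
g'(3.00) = -10.00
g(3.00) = -15.00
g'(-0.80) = 5.20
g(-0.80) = -5.88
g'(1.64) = -4.56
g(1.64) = -5.10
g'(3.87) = -13.48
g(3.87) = -25.21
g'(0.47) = 0.12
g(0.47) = -2.50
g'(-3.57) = 16.28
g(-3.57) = -35.63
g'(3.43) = -11.72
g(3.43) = -19.67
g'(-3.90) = 17.60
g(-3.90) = -41.22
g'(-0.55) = 4.20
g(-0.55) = -4.70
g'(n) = 2 - 4*n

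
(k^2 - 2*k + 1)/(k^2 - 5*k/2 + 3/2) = 2*(k - 1)/(2*k - 3)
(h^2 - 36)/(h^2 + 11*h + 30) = (h - 6)/(h + 5)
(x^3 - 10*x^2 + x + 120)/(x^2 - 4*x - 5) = (x^2 - 5*x - 24)/(x + 1)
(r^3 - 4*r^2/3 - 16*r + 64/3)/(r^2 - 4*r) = r + 8/3 - 16/(3*r)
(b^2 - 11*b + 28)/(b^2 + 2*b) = (b^2 - 11*b + 28)/(b*(b + 2))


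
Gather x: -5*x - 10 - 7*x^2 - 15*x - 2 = -7*x^2 - 20*x - 12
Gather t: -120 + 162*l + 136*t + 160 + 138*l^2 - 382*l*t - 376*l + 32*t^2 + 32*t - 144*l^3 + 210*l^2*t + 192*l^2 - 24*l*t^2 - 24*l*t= -144*l^3 + 330*l^2 - 214*l + t^2*(32 - 24*l) + t*(210*l^2 - 406*l + 168) + 40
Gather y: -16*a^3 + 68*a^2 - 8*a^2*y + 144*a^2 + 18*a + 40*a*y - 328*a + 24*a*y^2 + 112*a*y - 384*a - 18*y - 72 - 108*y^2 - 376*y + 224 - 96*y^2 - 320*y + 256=-16*a^3 + 212*a^2 - 694*a + y^2*(24*a - 204) + y*(-8*a^2 + 152*a - 714) + 408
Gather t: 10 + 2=12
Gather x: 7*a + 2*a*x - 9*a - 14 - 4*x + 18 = -2*a + x*(2*a - 4) + 4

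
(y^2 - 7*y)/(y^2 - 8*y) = (y - 7)/(y - 8)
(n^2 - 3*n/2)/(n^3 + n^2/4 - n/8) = 4*(2*n - 3)/(8*n^2 + 2*n - 1)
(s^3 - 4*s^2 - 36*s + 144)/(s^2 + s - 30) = (s^2 - 10*s + 24)/(s - 5)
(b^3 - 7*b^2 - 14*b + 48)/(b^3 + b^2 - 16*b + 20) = (b^2 - 5*b - 24)/(b^2 + 3*b - 10)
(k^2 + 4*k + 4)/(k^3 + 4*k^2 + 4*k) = 1/k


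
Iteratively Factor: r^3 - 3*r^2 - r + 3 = (r - 1)*(r^2 - 2*r - 3) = (r - 1)*(r + 1)*(r - 3)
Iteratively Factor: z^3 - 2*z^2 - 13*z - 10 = (z + 2)*(z^2 - 4*z - 5) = (z + 1)*(z + 2)*(z - 5)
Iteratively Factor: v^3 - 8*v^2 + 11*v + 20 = (v + 1)*(v^2 - 9*v + 20) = (v - 4)*(v + 1)*(v - 5)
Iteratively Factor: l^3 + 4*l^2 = (l)*(l^2 + 4*l) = l*(l + 4)*(l)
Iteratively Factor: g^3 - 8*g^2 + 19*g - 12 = (g - 3)*(g^2 - 5*g + 4) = (g - 3)*(g - 1)*(g - 4)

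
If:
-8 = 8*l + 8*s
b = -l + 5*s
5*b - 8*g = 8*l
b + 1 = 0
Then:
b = -1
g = 1/24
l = -2/3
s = -1/3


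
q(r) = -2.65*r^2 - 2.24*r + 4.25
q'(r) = -5.3*r - 2.24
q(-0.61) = 4.63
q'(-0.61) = 0.99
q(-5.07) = -52.51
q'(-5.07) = 24.63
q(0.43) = 2.80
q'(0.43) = -4.52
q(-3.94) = -28.06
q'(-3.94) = 18.64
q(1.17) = -2.00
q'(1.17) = -8.44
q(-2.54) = -7.16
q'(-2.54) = 11.22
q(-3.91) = -27.51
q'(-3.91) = 18.48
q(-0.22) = 4.61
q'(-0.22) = -1.07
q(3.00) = -26.32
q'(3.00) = -18.14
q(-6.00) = -77.71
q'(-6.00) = 29.56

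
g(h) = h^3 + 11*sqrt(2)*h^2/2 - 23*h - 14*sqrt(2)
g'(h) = 3*h^2 + 11*sqrt(2)*h - 23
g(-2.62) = 75.87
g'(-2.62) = -43.16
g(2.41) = -16.06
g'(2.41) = 31.92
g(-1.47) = 27.64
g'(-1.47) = -39.39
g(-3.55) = 115.14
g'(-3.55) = -40.42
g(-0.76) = 1.73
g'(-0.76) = -33.09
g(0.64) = -31.07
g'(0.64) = -11.82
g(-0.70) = -0.23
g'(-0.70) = -32.42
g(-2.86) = 86.21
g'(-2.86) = -42.95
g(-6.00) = 182.22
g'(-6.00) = -8.34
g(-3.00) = 92.20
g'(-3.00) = -42.67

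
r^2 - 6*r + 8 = (r - 4)*(r - 2)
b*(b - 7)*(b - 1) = b^3 - 8*b^2 + 7*b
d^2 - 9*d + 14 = (d - 7)*(d - 2)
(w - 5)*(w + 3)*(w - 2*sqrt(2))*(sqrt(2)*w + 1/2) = sqrt(2)*w^4 - 7*w^3/2 - 2*sqrt(2)*w^3 - 16*sqrt(2)*w^2 + 7*w^2 + 2*sqrt(2)*w + 105*w/2 + 15*sqrt(2)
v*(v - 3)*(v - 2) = v^3 - 5*v^2 + 6*v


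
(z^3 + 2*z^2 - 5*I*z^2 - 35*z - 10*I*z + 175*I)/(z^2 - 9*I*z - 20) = (z^2 + 2*z - 35)/(z - 4*I)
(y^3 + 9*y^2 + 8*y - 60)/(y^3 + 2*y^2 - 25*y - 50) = (y^2 + 4*y - 12)/(y^2 - 3*y - 10)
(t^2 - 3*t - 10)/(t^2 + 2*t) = (t - 5)/t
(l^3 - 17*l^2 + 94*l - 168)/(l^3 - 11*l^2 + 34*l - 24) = (l - 7)/(l - 1)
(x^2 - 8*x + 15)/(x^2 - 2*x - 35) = (-x^2 + 8*x - 15)/(-x^2 + 2*x + 35)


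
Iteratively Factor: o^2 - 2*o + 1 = (o - 1)*(o - 1)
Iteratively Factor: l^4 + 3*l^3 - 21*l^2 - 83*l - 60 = (l - 5)*(l^3 + 8*l^2 + 19*l + 12) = (l - 5)*(l + 1)*(l^2 + 7*l + 12) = (l - 5)*(l + 1)*(l + 3)*(l + 4)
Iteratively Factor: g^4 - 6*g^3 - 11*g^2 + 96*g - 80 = (g - 5)*(g^3 - g^2 - 16*g + 16) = (g - 5)*(g + 4)*(g^2 - 5*g + 4) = (g - 5)*(g - 4)*(g + 4)*(g - 1)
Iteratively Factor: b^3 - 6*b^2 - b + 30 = (b + 2)*(b^2 - 8*b + 15) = (b - 5)*(b + 2)*(b - 3)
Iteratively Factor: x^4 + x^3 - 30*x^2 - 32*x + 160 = (x - 5)*(x^3 + 6*x^2 - 32) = (x - 5)*(x + 4)*(x^2 + 2*x - 8) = (x - 5)*(x + 4)^2*(x - 2)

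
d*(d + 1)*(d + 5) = d^3 + 6*d^2 + 5*d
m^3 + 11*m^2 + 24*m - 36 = (m - 1)*(m + 6)^2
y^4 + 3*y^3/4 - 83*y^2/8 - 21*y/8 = y*(y - 3)*(y + 1/4)*(y + 7/2)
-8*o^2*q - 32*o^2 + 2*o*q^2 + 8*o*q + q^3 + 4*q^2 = (-2*o + q)*(4*o + q)*(q + 4)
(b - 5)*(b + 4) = b^2 - b - 20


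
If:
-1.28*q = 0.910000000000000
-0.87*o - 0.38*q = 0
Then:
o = 0.31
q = -0.71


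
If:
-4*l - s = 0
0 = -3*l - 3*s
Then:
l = 0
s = 0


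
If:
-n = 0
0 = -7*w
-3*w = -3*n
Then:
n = 0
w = 0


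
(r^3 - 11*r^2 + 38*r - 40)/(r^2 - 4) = (r^2 - 9*r + 20)/(r + 2)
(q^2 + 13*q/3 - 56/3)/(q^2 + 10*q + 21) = (q - 8/3)/(q + 3)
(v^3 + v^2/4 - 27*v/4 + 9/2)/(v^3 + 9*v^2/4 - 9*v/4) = (v - 2)/v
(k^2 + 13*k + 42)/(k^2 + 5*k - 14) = (k + 6)/(k - 2)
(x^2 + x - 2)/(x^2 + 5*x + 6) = (x - 1)/(x + 3)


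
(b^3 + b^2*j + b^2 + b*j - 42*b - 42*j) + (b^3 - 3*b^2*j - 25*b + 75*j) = 2*b^3 - 2*b^2*j + b^2 + b*j - 67*b + 33*j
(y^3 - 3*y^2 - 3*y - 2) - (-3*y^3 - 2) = 4*y^3 - 3*y^2 - 3*y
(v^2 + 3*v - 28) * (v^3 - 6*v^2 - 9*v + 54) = v^5 - 3*v^4 - 55*v^3 + 195*v^2 + 414*v - 1512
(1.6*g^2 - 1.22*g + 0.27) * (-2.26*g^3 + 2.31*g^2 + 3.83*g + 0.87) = -3.616*g^5 + 6.4532*g^4 + 2.6996*g^3 - 2.6569*g^2 - 0.0272999999999999*g + 0.2349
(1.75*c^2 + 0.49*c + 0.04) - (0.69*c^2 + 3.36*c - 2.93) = 1.06*c^2 - 2.87*c + 2.97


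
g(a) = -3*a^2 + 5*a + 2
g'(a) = 5 - 6*a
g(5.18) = -52.60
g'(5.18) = -26.08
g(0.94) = 4.05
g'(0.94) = -0.64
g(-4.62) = -85.13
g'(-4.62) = 32.72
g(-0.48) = -1.09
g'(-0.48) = 7.88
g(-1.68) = -14.87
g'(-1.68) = 15.08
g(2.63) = -5.60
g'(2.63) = -10.78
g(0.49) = 3.73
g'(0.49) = 2.06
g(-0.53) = -1.49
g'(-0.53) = 8.18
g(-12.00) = -490.00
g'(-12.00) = 77.00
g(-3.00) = -40.00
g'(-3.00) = 23.00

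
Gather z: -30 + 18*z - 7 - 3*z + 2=15*z - 35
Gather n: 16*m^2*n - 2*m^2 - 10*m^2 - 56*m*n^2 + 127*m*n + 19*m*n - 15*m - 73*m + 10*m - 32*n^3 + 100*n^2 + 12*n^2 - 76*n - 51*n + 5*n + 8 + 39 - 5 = -12*m^2 - 78*m - 32*n^3 + n^2*(112 - 56*m) + n*(16*m^2 + 146*m - 122) + 42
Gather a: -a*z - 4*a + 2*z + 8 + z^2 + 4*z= a*(-z - 4) + z^2 + 6*z + 8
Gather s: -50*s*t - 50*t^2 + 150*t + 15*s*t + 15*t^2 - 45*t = -35*s*t - 35*t^2 + 105*t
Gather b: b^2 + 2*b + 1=b^2 + 2*b + 1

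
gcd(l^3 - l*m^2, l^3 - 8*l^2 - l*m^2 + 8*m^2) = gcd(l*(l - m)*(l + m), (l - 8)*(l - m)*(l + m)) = l^2 - m^2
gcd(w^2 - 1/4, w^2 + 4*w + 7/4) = w + 1/2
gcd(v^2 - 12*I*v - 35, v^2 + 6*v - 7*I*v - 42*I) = v - 7*I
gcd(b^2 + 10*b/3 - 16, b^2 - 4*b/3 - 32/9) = b - 8/3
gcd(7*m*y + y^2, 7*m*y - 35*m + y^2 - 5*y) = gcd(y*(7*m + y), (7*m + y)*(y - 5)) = 7*m + y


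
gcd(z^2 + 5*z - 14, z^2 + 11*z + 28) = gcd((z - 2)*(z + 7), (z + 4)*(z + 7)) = z + 7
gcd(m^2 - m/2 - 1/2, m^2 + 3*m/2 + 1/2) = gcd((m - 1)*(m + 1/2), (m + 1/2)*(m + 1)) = m + 1/2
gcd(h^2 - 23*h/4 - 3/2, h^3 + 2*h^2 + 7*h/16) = h + 1/4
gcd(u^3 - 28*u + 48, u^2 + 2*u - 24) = u^2 + 2*u - 24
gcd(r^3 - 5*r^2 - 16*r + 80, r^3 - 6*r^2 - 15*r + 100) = r^2 - r - 20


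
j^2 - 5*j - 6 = (j - 6)*(j + 1)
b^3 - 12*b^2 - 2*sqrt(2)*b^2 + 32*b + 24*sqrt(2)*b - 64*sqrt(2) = (b - 8)*(b - 4)*(b - 2*sqrt(2))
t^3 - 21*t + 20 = (t - 4)*(t - 1)*(t + 5)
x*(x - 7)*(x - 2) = x^3 - 9*x^2 + 14*x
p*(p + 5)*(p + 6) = p^3 + 11*p^2 + 30*p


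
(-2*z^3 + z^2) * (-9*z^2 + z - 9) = 18*z^5 - 11*z^4 + 19*z^3 - 9*z^2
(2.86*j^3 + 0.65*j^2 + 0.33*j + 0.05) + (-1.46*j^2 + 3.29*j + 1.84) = 2.86*j^3 - 0.81*j^2 + 3.62*j + 1.89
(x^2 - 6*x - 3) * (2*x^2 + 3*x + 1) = 2*x^4 - 9*x^3 - 23*x^2 - 15*x - 3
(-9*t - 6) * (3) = -27*t - 18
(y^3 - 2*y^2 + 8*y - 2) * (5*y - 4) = 5*y^4 - 14*y^3 + 48*y^2 - 42*y + 8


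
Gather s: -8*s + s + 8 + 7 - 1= 14 - 7*s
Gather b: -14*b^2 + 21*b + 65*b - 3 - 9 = -14*b^2 + 86*b - 12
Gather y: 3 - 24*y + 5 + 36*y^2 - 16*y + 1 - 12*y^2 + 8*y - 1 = 24*y^2 - 32*y + 8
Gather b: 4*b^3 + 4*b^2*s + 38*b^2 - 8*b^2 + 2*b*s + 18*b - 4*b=4*b^3 + b^2*(4*s + 30) + b*(2*s + 14)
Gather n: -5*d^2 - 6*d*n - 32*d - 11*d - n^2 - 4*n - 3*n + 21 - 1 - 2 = -5*d^2 - 43*d - n^2 + n*(-6*d - 7) + 18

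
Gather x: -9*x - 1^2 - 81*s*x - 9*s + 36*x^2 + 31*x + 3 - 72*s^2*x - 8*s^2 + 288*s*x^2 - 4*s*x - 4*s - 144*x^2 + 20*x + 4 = -8*s^2 - 13*s + x^2*(288*s - 108) + x*(-72*s^2 - 85*s + 42) + 6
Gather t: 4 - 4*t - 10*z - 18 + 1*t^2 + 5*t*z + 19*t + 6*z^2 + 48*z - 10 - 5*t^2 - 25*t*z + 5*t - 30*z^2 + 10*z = -4*t^2 + t*(20 - 20*z) - 24*z^2 + 48*z - 24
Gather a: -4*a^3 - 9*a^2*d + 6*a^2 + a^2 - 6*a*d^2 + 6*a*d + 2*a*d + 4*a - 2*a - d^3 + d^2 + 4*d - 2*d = -4*a^3 + a^2*(7 - 9*d) + a*(-6*d^2 + 8*d + 2) - d^3 + d^2 + 2*d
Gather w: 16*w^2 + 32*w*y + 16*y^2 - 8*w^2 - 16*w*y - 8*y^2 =8*w^2 + 16*w*y + 8*y^2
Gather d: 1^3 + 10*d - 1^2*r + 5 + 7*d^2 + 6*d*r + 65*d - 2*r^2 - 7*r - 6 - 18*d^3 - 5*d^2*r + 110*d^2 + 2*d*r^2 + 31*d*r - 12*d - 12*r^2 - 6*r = -18*d^3 + d^2*(117 - 5*r) + d*(2*r^2 + 37*r + 63) - 14*r^2 - 14*r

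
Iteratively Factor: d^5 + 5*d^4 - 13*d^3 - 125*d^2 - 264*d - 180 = (d + 3)*(d^4 + 2*d^3 - 19*d^2 - 68*d - 60) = (d + 2)*(d + 3)*(d^3 - 19*d - 30) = (d + 2)*(d + 3)^2*(d^2 - 3*d - 10) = (d - 5)*(d + 2)*(d + 3)^2*(d + 2)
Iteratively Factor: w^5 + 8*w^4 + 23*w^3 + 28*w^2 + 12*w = (w + 2)*(w^4 + 6*w^3 + 11*w^2 + 6*w) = w*(w + 2)*(w^3 + 6*w^2 + 11*w + 6) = w*(w + 1)*(w + 2)*(w^2 + 5*w + 6) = w*(w + 1)*(w + 2)*(w + 3)*(w + 2)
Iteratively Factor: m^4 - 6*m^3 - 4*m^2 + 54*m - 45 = (m - 1)*(m^3 - 5*m^2 - 9*m + 45) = (m - 3)*(m - 1)*(m^2 - 2*m - 15) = (m - 5)*(m - 3)*(m - 1)*(m + 3)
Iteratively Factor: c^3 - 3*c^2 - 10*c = (c + 2)*(c^2 - 5*c) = c*(c + 2)*(c - 5)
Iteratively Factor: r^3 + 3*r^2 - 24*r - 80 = (r - 5)*(r^2 + 8*r + 16) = (r - 5)*(r + 4)*(r + 4)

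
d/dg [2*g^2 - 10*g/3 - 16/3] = 4*g - 10/3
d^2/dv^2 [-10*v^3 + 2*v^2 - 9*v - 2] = 4 - 60*v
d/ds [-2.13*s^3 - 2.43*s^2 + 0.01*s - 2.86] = -6.39*s^2 - 4.86*s + 0.01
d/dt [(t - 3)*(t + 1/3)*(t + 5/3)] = 3*t^2 - 2*t - 49/9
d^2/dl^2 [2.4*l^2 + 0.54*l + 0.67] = 4.80000000000000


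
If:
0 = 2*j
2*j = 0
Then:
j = 0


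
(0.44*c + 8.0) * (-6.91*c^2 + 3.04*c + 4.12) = -3.0404*c^3 - 53.9424*c^2 + 26.1328*c + 32.96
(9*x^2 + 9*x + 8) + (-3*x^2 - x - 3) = 6*x^2 + 8*x + 5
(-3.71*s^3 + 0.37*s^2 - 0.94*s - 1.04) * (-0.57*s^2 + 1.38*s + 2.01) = 2.1147*s^5 - 5.3307*s^4 - 6.4107*s^3 + 0.0393*s^2 - 3.3246*s - 2.0904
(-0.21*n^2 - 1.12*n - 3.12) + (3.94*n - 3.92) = -0.21*n^2 + 2.82*n - 7.04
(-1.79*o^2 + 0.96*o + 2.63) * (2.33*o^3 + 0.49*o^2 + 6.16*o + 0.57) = -4.1707*o^5 + 1.3597*o^4 - 4.4281*o^3 + 6.182*o^2 + 16.748*o + 1.4991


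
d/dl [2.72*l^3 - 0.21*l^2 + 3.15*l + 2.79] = 8.16*l^2 - 0.42*l + 3.15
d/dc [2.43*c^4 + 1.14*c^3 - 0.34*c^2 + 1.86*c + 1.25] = 9.72*c^3 + 3.42*c^2 - 0.68*c + 1.86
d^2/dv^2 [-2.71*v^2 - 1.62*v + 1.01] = -5.42000000000000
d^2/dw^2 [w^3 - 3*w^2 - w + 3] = 6*w - 6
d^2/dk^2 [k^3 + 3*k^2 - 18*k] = 6*k + 6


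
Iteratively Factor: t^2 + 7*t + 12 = (t + 3)*(t + 4)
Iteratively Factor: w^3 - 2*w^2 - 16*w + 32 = (w - 2)*(w^2 - 16) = (w - 4)*(w - 2)*(w + 4)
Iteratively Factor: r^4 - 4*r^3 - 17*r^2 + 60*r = (r - 3)*(r^3 - r^2 - 20*r) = (r - 3)*(r + 4)*(r^2 - 5*r) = (r - 5)*(r - 3)*(r + 4)*(r)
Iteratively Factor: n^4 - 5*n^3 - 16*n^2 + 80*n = (n - 5)*(n^3 - 16*n) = (n - 5)*(n + 4)*(n^2 - 4*n) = (n - 5)*(n - 4)*(n + 4)*(n)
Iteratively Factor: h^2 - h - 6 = (h + 2)*(h - 3)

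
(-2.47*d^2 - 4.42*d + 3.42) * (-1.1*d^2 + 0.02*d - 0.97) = 2.717*d^4 + 4.8126*d^3 - 1.4545*d^2 + 4.3558*d - 3.3174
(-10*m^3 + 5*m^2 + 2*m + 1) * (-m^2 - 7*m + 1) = 10*m^5 + 65*m^4 - 47*m^3 - 10*m^2 - 5*m + 1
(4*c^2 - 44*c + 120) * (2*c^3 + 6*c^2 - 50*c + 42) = 8*c^5 - 64*c^4 - 224*c^3 + 3088*c^2 - 7848*c + 5040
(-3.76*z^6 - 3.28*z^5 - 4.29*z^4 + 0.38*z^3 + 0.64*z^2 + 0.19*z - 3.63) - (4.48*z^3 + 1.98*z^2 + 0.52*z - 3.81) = -3.76*z^6 - 3.28*z^5 - 4.29*z^4 - 4.1*z^3 - 1.34*z^2 - 0.33*z + 0.18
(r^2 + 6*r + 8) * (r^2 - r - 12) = r^4 + 5*r^3 - 10*r^2 - 80*r - 96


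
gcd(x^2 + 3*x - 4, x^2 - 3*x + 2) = x - 1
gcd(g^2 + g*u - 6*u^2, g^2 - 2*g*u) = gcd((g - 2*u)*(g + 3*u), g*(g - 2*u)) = -g + 2*u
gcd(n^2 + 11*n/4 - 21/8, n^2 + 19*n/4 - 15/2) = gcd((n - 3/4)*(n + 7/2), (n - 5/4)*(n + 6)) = 1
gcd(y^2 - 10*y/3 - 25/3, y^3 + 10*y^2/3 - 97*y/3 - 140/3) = y - 5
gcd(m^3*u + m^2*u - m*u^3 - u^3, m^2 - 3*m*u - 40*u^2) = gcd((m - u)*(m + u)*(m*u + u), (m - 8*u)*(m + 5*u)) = 1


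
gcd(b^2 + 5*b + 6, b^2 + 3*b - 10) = 1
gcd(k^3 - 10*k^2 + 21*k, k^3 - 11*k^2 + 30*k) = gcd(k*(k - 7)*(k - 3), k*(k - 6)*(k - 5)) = k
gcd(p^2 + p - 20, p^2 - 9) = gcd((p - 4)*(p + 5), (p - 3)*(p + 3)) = 1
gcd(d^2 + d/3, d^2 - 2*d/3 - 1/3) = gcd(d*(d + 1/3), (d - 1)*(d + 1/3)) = d + 1/3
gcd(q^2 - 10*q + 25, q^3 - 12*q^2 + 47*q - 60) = q - 5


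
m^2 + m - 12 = (m - 3)*(m + 4)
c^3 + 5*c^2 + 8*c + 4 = (c + 1)*(c + 2)^2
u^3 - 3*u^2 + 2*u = u*(u - 2)*(u - 1)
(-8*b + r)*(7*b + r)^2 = -392*b^3 - 63*b^2*r + 6*b*r^2 + r^3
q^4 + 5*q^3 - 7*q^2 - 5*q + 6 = (q - 1)^2*(q + 1)*(q + 6)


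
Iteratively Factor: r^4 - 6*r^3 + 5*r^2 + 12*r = (r)*(r^3 - 6*r^2 + 5*r + 12) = r*(r + 1)*(r^2 - 7*r + 12) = r*(r - 4)*(r + 1)*(r - 3)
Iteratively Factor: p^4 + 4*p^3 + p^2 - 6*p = (p)*(p^3 + 4*p^2 + p - 6) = p*(p + 3)*(p^2 + p - 2) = p*(p + 2)*(p + 3)*(p - 1)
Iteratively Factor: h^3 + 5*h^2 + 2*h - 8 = (h + 4)*(h^2 + h - 2) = (h - 1)*(h + 4)*(h + 2)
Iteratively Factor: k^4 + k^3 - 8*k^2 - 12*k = (k)*(k^3 + k^2 - 8*k - 12) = k*(k - 3)*(k^2 + 4*k + 4) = k*(k - 3)*(k + 2)*(k + 2)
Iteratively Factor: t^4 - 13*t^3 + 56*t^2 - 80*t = (t)*(t^3 - 13*t^2 + 56*t - 80) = t*(t - 4)*(t^2 - 9*t + 20) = t*(t - 4)^2*(t - 5)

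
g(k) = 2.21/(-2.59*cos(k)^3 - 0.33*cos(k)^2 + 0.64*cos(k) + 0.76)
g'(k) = 2.21*(-7.77*sin(k)*cos(k)^2 - 0.66*sin(k)*cos(k) + 0.64*sin(k))/(-2.59*cos(k)^3 - 0.33*cos(k)^2 + 0.64*cos(k) + 0.76)^2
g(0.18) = -1.58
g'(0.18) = -1.53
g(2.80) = 1.09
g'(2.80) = -1.01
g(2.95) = 0.98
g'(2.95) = -0.51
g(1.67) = 3.18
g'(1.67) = 2.86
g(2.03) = 3.47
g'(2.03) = -2.90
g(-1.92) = 3.65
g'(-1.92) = 0.25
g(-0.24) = -1.70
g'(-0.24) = 2.27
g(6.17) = -1.50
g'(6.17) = 0.89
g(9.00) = 1.19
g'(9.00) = -1.37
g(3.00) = 0.95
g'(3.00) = -0.37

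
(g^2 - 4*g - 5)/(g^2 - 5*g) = (g + 1)/g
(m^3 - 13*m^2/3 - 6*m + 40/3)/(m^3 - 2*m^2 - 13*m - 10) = (m - 4/3)/(m + 1)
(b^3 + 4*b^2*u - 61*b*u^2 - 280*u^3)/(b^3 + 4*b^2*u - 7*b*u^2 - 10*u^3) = (-b^2 + b*u + 56*u^2)/(-b^2 + b*u + 2*u^2)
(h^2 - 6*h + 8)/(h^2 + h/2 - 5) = 2*(h - 4)/(2*h + 5)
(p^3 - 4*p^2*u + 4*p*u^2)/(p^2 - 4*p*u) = (p^2 - 4*p*u + 4*u^2)/(p - 4*u)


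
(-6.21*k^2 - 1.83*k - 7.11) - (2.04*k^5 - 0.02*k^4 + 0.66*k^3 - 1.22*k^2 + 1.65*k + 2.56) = -2.04*k^5 + 0.02*k^4 - 0.66*k^3 - 4.99*k^2 - 3.48*k - 9.67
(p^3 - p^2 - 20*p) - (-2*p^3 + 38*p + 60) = 3*p^3 - p^2 - 58*p - 60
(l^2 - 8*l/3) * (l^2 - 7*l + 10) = l^4 - 29*l^3/3 + 86*l^2/3 - 80*l/3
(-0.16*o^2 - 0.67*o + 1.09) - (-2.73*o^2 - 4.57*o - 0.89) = 2.57*o^2 + 3.9*o + 1.98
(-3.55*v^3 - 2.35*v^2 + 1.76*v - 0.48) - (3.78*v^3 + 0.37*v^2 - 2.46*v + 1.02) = -7.33*v^3 - 2.72*v^2 + 4.22*v - 1.5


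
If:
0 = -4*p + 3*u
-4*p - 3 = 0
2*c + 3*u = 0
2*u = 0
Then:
No Solution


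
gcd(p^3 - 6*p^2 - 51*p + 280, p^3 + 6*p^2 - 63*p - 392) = p^2 - p - 56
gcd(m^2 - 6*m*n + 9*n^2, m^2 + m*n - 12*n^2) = m - 3*n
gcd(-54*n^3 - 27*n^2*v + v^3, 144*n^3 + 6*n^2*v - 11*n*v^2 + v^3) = -18*n^2 - 3*n*v + v^2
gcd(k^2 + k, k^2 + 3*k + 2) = k + 1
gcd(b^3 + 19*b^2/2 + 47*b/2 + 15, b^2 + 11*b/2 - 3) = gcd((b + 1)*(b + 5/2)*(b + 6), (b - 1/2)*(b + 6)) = b + 6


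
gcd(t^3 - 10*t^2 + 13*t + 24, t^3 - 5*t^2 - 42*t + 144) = t^2 - 11*t + 24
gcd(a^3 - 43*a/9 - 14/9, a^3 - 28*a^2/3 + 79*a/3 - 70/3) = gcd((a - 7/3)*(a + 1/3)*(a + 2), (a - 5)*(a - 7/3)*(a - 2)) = a - 7/3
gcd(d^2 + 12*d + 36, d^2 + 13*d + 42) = d + 6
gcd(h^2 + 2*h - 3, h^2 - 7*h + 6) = h - 1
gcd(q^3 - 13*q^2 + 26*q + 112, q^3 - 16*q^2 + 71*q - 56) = q^2 - 15*q + 56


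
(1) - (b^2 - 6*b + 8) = -b^2 + 6*b - 7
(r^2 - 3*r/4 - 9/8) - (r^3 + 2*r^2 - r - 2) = -r^3 - r^2 + r/4 + 7/8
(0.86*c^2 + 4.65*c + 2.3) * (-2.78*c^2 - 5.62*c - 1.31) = -2.3908*c^4 - 17.7602*c^3 - 33.6536*c^2 - 19.0175*c - 3.013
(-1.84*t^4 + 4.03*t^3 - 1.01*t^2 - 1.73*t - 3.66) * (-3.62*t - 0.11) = 6.6608*t^5 - 14.3862*t^4 + 3.2129*t^3 + 6.3737*t^2 + 13.4395*t + 0.4026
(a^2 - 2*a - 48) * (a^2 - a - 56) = a^4 - 3*a^3 - 102*a^2 + 160*a + 2688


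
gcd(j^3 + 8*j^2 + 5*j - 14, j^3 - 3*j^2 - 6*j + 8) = j^2 + j - 2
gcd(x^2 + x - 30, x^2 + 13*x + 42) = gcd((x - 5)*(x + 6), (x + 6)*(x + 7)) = x + 6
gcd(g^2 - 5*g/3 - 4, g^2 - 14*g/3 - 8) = g + 4/3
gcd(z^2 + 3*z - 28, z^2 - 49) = z + 7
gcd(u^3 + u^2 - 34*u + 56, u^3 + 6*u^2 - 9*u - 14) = u^2 + 5*u - 14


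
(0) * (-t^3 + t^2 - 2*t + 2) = 0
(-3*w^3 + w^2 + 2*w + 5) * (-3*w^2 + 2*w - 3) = 9*w^5 - 9*w^4 + 5*w^3 - 14*w^2 + 4*w - 15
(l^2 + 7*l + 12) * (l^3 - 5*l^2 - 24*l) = l^5 + 2*l^4 - 47*l^3 - 228*l^2 - 288*l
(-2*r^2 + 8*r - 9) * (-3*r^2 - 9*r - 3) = 6*r^4 - 6*r^3 - 39*r^2 + 57*r + 27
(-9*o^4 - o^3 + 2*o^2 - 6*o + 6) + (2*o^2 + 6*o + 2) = -9*o^4 - o^3 + 4*o^2 + 8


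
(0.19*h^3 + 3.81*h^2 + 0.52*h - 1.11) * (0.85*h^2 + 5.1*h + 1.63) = 0.1615*h^5 + 4.2075*h^4 + 20.1827*h^3 + 7.9188*h^2 - 4.8134*h - 1.8093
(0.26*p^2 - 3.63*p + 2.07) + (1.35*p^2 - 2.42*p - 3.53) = 1.61*p^2 - 6.05*p - 1.46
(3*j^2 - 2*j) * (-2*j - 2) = -6*j^3 - 2*j^2 + 4*j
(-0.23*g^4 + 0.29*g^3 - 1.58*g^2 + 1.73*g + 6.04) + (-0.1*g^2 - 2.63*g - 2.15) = -0.23*g^4 + 0.29*g^3 - 1.68*g^2 - 0.9*g + 3.89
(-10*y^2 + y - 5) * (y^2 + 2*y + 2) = -10*y^4 - 19*y^3 - 23*y^2 - 8*y - 10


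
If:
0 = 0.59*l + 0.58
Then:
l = -0.98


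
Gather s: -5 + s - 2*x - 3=s - 2*x - 8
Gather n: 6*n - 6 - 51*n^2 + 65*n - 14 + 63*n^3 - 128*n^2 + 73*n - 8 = 63*n^3 - 179*n^2 + 144*n - 28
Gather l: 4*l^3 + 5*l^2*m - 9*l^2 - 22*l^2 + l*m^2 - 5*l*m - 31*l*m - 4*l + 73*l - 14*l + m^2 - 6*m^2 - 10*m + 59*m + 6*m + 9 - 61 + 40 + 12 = 4*l^3 + l^2*(5*m - 31) + l*(m^2 - 36*m + 55) - 5*m^2 + 55*m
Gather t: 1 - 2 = -1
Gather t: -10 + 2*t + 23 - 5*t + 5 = 18 - 3*t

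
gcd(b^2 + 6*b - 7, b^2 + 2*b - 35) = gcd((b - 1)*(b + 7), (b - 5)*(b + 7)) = b + 7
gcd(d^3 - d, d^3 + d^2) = d^2 + d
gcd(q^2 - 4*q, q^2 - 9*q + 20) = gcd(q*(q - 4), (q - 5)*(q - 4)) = q - 4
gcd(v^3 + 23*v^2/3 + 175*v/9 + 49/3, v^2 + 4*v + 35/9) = v + 7/3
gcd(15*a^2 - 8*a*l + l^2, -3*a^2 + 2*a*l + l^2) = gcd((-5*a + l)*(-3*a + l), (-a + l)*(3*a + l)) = 1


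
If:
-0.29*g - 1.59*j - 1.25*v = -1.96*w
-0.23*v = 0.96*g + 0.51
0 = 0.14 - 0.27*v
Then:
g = -0.66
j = 1.23270440251572*w - 0.288087681497011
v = 0.52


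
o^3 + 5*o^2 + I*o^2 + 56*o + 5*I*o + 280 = (o + 5)*(o - 7*I)*(o + 8*I)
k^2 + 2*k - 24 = (k - 4)*(k + 6)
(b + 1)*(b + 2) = b^2 + 3*b + 2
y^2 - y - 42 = (y - 7)*(y + 6)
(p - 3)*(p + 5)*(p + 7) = p^3 + 9*p^2 - p - 105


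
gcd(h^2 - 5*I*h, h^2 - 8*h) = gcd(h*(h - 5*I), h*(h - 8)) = h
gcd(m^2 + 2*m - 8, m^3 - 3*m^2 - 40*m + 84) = m - 2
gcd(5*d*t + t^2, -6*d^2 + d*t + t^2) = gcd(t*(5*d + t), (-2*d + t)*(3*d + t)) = 1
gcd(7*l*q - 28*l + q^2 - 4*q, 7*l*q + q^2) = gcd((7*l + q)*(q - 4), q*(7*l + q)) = 7*l + q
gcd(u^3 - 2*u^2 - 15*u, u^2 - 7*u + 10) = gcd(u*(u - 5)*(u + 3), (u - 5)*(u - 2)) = u - 5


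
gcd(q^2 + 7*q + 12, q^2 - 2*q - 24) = q + 4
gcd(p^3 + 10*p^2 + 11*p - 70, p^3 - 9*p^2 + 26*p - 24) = p - 2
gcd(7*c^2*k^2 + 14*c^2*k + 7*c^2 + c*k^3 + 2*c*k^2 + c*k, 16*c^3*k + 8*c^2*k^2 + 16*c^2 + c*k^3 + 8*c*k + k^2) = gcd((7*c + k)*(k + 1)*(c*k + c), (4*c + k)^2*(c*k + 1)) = 1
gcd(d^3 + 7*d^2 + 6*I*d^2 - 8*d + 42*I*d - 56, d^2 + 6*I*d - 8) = d^2 + 6*I*d - 8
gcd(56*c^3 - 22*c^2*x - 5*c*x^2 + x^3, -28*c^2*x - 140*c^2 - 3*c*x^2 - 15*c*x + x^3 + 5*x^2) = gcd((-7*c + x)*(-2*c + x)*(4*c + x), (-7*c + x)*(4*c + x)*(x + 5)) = -28*c^2 - 3*c*x + x^2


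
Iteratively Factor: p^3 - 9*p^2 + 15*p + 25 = (p - 5)*(p^2 - 4*p - 5) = (p - 5)^2*(p + 1)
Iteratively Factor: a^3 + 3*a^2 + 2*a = (a + 2)*(a^2 + a) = (a + 1)*(a + 2)*(a)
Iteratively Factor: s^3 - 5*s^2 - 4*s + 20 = (s - 5)*(s^2 - 4) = (s - 5)*(s - 2)*(s + 2)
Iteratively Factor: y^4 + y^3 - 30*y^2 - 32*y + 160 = (y - 2)*(y^3 + 3*y^2 - 24*y - 80) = (y - 2)*(y + 4)*(y^2 - y - 20) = (y - 5)*(y - 2)*(y + 4)*(y + 4)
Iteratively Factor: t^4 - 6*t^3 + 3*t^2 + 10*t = (t + 1)*(t^3 - 7*t^2 + 10*t) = (t - 5)*(t + 1)*(t^2 - 2*t) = (t - 5)*(t - 2)*(t + 1)*(t)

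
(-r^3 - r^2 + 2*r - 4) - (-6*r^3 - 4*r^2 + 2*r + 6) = 5*r^3 + 3*r^2 - 10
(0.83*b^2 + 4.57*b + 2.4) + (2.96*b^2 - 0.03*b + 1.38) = 3.79*b^2 + 4.54*b + 3.78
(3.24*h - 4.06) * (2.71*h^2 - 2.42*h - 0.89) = 8.7804*h^3 - 18.8434*h^2 + 6.9416*h + 3.6134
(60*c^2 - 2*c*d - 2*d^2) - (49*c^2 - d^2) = 11*c^2 - 2*c*d - d^2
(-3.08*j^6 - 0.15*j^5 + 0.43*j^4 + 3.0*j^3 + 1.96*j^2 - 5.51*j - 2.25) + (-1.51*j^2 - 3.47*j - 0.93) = -3.08*j^6 - 0.15*j^5 + 0.43*j^4 + 3.0*j^3 + 0.45*j^2 - 8.98*j - 3.18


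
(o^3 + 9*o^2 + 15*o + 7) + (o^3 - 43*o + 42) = 2*o^3 + 9*o^2 - 28*o + 49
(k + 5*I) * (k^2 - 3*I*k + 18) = k^3 + 2*I*k^2 + 33*k + 90*I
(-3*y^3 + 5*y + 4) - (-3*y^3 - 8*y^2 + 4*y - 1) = 8*y^2 + y + 5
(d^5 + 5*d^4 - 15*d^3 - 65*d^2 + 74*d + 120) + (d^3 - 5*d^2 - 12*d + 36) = d^5 + 5*d^4 - 14*d^3 - 70*d^2 + 62*d + 156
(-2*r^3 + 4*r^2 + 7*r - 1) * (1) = -2*r^3 + 4*r^2 + 7*r - 1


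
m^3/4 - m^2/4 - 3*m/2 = m*(m/4 + 1/2)*(m - 3)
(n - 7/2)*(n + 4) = n^2 + n/2 - 14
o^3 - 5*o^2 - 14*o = o*(o - 7)*(o + 2)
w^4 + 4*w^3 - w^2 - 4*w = w*(w - 1)*(w + 1)*(w + 4)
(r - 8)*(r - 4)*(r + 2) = r^3 - 10*r^2 + 8*r + 64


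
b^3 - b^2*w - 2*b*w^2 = b*(b - 2*w)*(b + w)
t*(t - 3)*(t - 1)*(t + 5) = t^4 + t^3 - 17*t^2 + 15*t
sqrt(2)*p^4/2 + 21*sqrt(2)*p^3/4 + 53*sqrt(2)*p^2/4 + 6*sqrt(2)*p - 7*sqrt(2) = (p - 1/2)*(p + 2)*(p + 7)*(sqrt(2)*p/2 + sqrt(2))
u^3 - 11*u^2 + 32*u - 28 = (u - 7)*(u - 2)^2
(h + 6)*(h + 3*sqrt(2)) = h^2 + 3*sqrt(2)*h + 6*h + 18*sqrt(2)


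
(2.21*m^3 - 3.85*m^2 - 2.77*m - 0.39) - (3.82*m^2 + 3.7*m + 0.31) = 2.21*m^3 - 7.67*m^2 - 6.47*m - 0.7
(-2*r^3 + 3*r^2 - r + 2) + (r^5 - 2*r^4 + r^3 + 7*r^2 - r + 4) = r^5 - 2*r^4 - r^3 + 10*r^2 - 2*r + 6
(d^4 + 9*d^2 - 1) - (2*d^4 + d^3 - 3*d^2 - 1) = -d^4 - d^3 + 12*d^2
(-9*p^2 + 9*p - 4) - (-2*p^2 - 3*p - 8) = -7*p^2 + 12*p + 4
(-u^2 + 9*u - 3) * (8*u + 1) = -8*u^3 + 71*u^2 - 15*u - 3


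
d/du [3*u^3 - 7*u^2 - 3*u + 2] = 9*u^2 - 14*u - 3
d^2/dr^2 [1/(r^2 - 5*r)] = 2*(-r*(r - 5) + (2*r - 5)^2)/(r^3*(r - 5)^3)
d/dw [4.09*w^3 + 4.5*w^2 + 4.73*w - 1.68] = 12.27*w^2 + 9.0*w + 4.73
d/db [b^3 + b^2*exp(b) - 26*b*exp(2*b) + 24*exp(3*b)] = b^2*exp(b) + 3*b^2 - 52*b*exp(2*b) + 2*b*exp(b) + 72*exp(3*b) - 26*exp(2*b)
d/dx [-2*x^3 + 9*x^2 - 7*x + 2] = -6*x^2 + 18*x - 7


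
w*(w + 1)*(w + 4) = w^3 + 5*w^2 + 4*w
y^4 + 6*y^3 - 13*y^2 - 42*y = y*(y - 3)*(y + 2)*(y + 7)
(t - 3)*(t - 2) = t^2 - 5*t + 6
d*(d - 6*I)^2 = d^3 - 12*I*d^2 - 36*d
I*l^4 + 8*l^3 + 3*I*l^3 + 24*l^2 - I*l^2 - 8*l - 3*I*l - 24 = (l + 1)*(l + 3)*(l - 8*I)*(I*l - I)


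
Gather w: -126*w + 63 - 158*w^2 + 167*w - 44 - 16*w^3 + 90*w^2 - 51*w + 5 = -16*w^3 - 68*w^2 - 10*w + 24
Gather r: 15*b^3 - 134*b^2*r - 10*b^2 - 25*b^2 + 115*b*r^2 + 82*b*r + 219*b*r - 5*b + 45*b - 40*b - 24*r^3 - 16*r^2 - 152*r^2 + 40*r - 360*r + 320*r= 15*b^3 - 35*b^2 - 24*r^3 + r^2*(115*b - 168) + r*(-134*b^2 + 301*b)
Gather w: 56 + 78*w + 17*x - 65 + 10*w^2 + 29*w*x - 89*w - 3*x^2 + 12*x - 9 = 10*w^2 + w*(29*x - 11) - 3*x^2 + 29*x - 18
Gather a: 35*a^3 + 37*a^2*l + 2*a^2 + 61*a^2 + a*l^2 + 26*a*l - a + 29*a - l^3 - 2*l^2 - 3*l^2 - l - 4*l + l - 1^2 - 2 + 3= 35*a^3 + a^2*(37*l + 63) + a*(l^2 + 26*l + 28) - l^3 - 5*l^2 - 4*l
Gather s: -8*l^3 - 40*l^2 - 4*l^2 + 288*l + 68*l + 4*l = -8*l^3 - 44*l^2 + 360*l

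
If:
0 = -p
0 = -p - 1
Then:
No Solution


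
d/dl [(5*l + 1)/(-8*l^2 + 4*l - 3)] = (40*l^2 + 16*l - 19)/(64*l^4 - 64*l^3 + 64*l^2 - 24*l + 9)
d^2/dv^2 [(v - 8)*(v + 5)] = 2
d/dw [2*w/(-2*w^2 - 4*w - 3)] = 2*(2*w^2 - 3)/(4*w^4 + 16*w^3 + 28*w^2 + 24*w + 9)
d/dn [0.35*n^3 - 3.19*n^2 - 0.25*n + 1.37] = 1.05*n^2 - 6.38*n - 0.25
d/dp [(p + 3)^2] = 2*p + 6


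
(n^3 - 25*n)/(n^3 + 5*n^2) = (n - 5)/n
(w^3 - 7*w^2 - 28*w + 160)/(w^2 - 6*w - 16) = (w^2 + w - 20)/(w + 2)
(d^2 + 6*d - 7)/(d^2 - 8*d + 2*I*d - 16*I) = (d^2 + 6*d - 7)/(d^2 + 2*d*(-4 + I) - 16*I)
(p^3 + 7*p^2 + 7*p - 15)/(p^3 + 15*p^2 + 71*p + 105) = (p - 1)/(p + 7)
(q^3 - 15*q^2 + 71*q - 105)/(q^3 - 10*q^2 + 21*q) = (q - 5)/q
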